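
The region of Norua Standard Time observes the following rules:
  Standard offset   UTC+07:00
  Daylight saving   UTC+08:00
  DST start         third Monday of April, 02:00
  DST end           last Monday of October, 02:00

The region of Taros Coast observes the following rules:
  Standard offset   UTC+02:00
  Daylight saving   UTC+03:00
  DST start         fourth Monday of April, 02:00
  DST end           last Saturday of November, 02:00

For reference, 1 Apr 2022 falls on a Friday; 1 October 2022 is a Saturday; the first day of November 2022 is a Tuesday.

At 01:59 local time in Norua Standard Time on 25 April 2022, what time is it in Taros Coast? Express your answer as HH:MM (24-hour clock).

19:59

1 April 2022 is a Friday, so the first Monday is April 4 and the third is April 18.
1 October 2022 is a Saturday, so Mondays fall on 3, 10, 17, 24, 31; the last is October 31.
Daylight saving runs 18 April – 31 October; 25 April 2022 is inside that window, so Norua Standard Time is at UTC+08:00.
01:59 Norua Standard Time − 8h = 17:59 UTC (rolling into the previous day, 24 April 2022).
1 April 2022 is a Friday, so the first Monday is April 4 and the fourth is April 25.
1 November 2022 is a Tuesday, so Saturdays fall on 5, 12, 19, 26; the last is November 26.
At the standard offset (UTC+02:00), 17:59 UTC + 2h = 19:59 Taros Coast standard time.
The standard-time date in Taros Coast, 24 April 2022, is outside the daylight-saving period (25 April – 26 November), so Taros Coast is on standard time, UTC+02:00.
17:59 UTC + 2h = 19:59 Taros Coast.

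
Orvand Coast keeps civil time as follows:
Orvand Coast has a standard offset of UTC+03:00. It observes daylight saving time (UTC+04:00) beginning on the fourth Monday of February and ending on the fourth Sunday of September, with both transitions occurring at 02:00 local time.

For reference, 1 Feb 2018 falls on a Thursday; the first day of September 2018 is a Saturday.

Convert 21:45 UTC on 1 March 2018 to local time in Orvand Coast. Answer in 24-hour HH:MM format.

1 February 2018 is a Thursday, so the first Monday is February 5 and the fourth is February 26.
1 September 2018 is a Saturday, so the first Sunday is September 2 and the fourth is September 23.
At the standard offset (UTC+03:00), 21:45 UTC + 3h = 00:45 Orvand Coast standard time (rolling into the next day, 2 March 2018).
The standard-time date in Orvand Coast, 2 March 2018, falls between 26 February and 23 September, so daylight saving is in effect and Orvand Coast is at UTC+04:00.
21:45 UTC + 4h = 01:45 local (rolling into the next day, 2 March 2018).

01:45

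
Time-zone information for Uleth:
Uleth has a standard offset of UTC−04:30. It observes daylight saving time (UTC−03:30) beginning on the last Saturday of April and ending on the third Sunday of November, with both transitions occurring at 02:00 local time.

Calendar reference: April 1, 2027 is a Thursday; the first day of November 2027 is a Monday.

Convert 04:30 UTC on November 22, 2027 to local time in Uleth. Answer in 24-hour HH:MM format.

1 April 2027 is a Thursday, so Saturdays fall on 3, 10, 17, 24; the last is April 24.
1 November 2027 is a Monday, so the first Sunday is November 7 and the third is November 21.
At the standard offset (UTC−04:30), 04:30 UTC − 4h30m = 00:00 Uleth standard time.
Daylight saving runs 24 April – 21 November; the standard-time date in Uleth, November 22, 2027, is outside that window, so Uleth is on standard time at UTC−04:30.
04:30 UTC − 4h30m = 00:00 local.

00:00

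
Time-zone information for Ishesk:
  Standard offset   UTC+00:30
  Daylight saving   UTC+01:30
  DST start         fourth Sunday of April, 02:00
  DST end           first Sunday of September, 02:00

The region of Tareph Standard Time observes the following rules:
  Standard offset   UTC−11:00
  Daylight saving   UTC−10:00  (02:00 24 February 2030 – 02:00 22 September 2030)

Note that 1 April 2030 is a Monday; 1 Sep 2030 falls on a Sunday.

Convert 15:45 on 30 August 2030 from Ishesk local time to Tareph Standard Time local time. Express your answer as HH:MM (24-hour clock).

1 April 2030 is a Monday, so the first Sunday is April 7 and the fourth is April 28.
1 September 2030 is a Sunday, so the first Sunday is September 1.
30 August 2030 falls between 28 April and 1 September, so daylight saving is in effect and Ishesk is at UTC+01:30.
15:45 Ishesk − 1h30m = 14:15 UTC.
At the standard offset (UTC−11:00), 14:15 UTC − 11h = 03:15 Tareph Standard Time standard time.
The standard-time date in Tareph Standard Time, 30 August 2030, falls between 24 February and 22 September, so daylight saving is in effect and Tareph Standard Time is at UTC−10:00.
14:15 UTC − 10h = 04:15 Tareph Standard Time.

04:15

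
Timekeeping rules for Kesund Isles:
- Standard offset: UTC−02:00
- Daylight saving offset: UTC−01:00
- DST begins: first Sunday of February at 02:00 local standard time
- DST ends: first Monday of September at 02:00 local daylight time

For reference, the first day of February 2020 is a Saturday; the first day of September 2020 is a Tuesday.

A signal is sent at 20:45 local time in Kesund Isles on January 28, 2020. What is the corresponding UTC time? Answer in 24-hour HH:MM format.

22:45

1 February 2020 is a Saturday, so the first Sunday is February 2.
1 September 2020 is a Tuesday, so the first Monday is September 7.
January 28, 2020 is outside the daylight-saving period (2 February – 7 September), so Kesund Isles is on standard time, UTC−02:00.
20:45 local + 2h = 22:45 UTC.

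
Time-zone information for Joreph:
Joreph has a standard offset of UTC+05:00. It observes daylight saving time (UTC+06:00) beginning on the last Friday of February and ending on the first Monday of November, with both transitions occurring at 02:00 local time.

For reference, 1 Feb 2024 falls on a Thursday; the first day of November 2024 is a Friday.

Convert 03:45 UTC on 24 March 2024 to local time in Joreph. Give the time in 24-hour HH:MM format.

09:45

1 February 2024 is a Thursday, so Fridays fall on 2, 9, 16, 23; the last is February 23.
1 November 2024 is a Friday, so the first Monday is November 4.
At the standard offset (UTC+05:00), 03:45 UTC + 5h = 08:45 Joreph standard time.
Daylight saving runs 23 February – 4 November; the standard-time date in Joreph, 24 March 2024, is inside that window, so Joreph is at UTC+06:00.
03:45 UTC + 6h = 09:45 local.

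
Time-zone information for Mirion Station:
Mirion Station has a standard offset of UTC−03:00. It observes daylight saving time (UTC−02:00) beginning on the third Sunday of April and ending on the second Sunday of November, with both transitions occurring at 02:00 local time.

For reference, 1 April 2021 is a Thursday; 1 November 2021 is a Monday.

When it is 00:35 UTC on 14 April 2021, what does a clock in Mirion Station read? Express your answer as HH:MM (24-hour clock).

1 April 2021 is a Thursday, so the first Sunday is April 4 and the third is April 18.
1 November 2021 is a Monday, so the first Sunday is November 7 and the second is November 14.
At the standard offset (UTC−03:00), 00:35 UTC − 3h = 21:35 Mirion Station standard time (rolling into the previous day, 13 April 2021).
The standard-time date in Mirion Station, 13 April 2021, does not fall between 18 April and 14 November, so daylight saving is not in effect and Mirion Station is at UTC−03:00.
00:35 UTC − 3h = 21:35 local (rolling into the previous day, 13 April 2021).

21:35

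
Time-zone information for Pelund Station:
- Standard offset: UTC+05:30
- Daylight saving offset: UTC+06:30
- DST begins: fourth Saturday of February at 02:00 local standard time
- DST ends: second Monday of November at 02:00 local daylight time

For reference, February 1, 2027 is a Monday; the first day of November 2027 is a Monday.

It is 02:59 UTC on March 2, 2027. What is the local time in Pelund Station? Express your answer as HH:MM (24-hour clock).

09:29

1 February 2027 is a Monday, so the first Saturday is February 6 and the fourth is February 27.
1 November 2027 is a Monday, so the first Monday is November 1 and the second is November 8.
At the standard offset (UTC+05:30), 02:59 UTC + 5h30m = 08:29 Pelund Station standard time.
The standard-time date in Pelund Station, March 2, 2027, falls between 27 February and 8 November, so daylight saving is in effect and Pelund Station is at UTC+06:30.
02:59 UTC + 6h30m = 09:29 local.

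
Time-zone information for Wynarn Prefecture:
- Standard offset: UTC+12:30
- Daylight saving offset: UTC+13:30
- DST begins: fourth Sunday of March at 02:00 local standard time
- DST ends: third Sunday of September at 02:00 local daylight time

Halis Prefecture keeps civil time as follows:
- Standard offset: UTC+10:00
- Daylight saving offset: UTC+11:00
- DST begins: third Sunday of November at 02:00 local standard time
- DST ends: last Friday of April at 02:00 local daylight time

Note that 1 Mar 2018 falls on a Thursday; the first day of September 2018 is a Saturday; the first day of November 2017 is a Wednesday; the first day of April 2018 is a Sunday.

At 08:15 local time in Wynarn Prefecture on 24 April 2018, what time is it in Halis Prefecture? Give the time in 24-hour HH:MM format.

05:45

1 March 2018 is a Thursday, so the first Sunday is March 4 and the fourth is March 25.
1 September 2018 is a Saturday, so the first Sunday is September 2 and the third is September 16.
24 April 2018 lies within the daylight-saving period (25 March – 16 September), so Wynarn Prefecture is on daylight time, UTC+13:30.
08:15 Wynarn Prefecture − 13h30m = 18:45 UTC (rolling into the previous day, 23 April 2018).
1 November 2017 is a Wednesday, so the first Sunday is November 5 and the third is November 19.
1 April 2018 is a Sunday, so Fridays fall on 6, 13, 20, 27; the last is April 27.
At the standard offset (UTC+10:00), 18:45 UTC + 10h = 04:45 Halis Prefecture standard time (rolling into the next day, 24 April 2018).
Daylight saving runs 19 November 2017 – 27 April 2018; the standard-time date in Halis Prefecture, 24 April 2018, is inside that window, so Halis Prefecture is at UTC+11:00.
18:45 UTC + 11h = 05:45 Halis Prefecture (rolling into the next day, 24 April 2018).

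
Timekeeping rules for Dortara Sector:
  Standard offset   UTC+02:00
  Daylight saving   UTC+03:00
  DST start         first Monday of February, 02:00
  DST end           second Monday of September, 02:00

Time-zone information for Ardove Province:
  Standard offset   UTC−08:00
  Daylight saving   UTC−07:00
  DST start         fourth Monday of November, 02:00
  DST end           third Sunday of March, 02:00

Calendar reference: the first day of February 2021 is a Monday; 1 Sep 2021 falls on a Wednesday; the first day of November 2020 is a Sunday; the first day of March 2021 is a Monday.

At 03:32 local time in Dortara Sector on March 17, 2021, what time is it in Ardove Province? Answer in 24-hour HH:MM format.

1 February 2021 is a Monday, so the first Monday is February 1.
1 September 2021 is a Wednesday, so the first Monday is September 6 and the second is September 13.
March 17, 2021 lies within the daylight-saving period (1 February – 13 September), so Dortara Sector is on daylight time, UTC+03:00.
03:32 Dortara Sector − 3h = 00:32 UTC.
1 November 2020 is a Sunday, so the first Monday is November 2 and the fourth is November 23.
1 March 2021 is a Monday, so the first Sunday is March 7 and the third is March 21.
At the standard offset (UTC−08:00), 00:32 UTC − 8h = 16:32 Ardove Province standard time (rolling into the previous day, 16 March 2021).
Daylight saving runs 23 November 2020 – 21 March 2021; the standard-time date in Ardove Province, March 16, 2021, is inside that window, so Ardove Province is at UTC−07:00.
00:32 UTC − 7h = 17:32 Ardove Province (rolling into the previous day, 16 March 2021).

17:32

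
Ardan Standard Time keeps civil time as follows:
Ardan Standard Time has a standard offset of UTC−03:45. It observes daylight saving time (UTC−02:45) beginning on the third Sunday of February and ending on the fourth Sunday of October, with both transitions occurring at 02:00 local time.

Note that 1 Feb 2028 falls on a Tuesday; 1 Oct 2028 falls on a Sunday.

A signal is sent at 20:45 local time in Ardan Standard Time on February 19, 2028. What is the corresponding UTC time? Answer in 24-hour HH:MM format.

1 February 2028 is a Tuesday, so the first Sunday is February 6 and the third is February 20.
1 October 2028 is a Sunday, so the first Sunday is October 1 and the fourth is October 22.
February 19, 2028 is outside the daylight-saving period (20 February – 22 October), so Ardan Standard Time is on standard time, UTC−03:45.
20:45 local + 3h45m = 00:30 UTC (rolling into the next day, 20 February 2028).

00:30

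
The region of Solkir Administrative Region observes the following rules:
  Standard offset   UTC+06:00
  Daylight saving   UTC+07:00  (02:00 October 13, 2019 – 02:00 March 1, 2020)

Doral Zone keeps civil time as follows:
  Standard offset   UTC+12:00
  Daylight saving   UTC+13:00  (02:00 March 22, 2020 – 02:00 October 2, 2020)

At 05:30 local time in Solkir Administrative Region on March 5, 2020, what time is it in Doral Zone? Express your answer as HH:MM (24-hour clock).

11:30

Daylight saving runs 13 October 2019 – 1 March 2020; March 5, 2020 is outside that window, so Solkir Administrative Region is on standard time at UTC+06:00.
05:30 Solkir Administrative Region − 6h = 23:30 UTC (rolling into the previous day, 4 March 2020).
At the standard offset (UTC+12:00), 23:30 UTC + 12h = 11:30 Doral Zone standard time (rolling into the next day, 5 March 2020).
Daylight saving runs 22 March – 2 October; the standard-time date in Doral Zone, March 5, 2020, is outside that window, so Doral Zone is on standard time at UTC+12:00.
23:30 UTC + 12h = 11:30 Doral Zone (rolling into the next day, 5 March 2020).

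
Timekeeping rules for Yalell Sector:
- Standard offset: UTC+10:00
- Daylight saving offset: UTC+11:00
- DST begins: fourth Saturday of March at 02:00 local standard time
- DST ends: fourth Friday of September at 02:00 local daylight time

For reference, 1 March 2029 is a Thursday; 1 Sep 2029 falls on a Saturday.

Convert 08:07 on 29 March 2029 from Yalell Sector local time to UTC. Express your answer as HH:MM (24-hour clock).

21:07

1 March 2029 is a Thursday, so the first Saturday is March 3 and the fourth is March 24.
1 September 2029 is a Saturday, so the first Friday is September 7 and the fourth is September 28.
29 March 2029 falls between 24 March and 28 September, so daylight saving is in effect and Yalell Sector is at UTC+11:00.
08:07 local − 11h = 21:07 UTC (rolling into the previous day, 28 March 2029).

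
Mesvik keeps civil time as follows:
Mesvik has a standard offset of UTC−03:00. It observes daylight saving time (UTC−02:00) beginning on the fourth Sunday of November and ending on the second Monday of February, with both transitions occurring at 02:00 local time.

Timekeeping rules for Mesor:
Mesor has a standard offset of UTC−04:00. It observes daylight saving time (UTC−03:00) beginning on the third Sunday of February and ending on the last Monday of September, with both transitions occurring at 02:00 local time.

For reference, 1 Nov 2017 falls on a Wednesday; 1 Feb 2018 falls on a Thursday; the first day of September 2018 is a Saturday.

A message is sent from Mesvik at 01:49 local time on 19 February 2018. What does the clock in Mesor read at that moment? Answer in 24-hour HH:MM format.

01:49

1 November 2017 is a Wednesday, so the first Sunday is November 5 and the fourth is November 26.
1 February 2018 is a Thursday, so the first Monday is February 5 and the second is February 12.
Daylight saving runs 26 November 2017 – 12 February 2018; 19 February 2018 is outside that window, so Mesvik is on standard time at UTC−03:00.
01:49 Mesvik + 3h = 04:49 UTC.
1 February 2018 is a Thursday, so the first Sunday is February 4 and the third is February 18.
1 September 2018 is a Saturday, so Mondays fall on 3, 10, 17, 24; the last is September 24.
At the standard offset (UTC−04:00), 04:49 UTC − 4h = 00:49 Mesor standard time.
The standard-time date in Mesor, 19 February 2018, falls between 18 February and 24 September, so daylight saving is in effect and Mesor is at UTC−03:00.
04:49 UTC − 3h = 01:49 Mesor.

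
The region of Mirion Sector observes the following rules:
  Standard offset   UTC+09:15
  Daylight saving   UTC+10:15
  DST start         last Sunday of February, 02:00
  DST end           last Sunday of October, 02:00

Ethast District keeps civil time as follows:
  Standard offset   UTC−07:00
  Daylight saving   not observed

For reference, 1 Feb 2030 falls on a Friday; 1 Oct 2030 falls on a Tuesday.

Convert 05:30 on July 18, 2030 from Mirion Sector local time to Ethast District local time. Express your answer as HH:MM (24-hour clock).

12:15

1 February 2030 is a Friday, so Sundays fall on 3, 10, 17, 24; the last is February 24.
1 October 2030 is a Tuesday, so Sundays fall on 6, 13, 20, 27; the last is October 27.
July 18, 2030 lies within the daylight-saving period (24 February – 27 October), so Mirion Sector is on daylight time, UTC+10:15.
05:30 Mirion Sector − 10h15m = 19:15 UTC (rolling into the previous day, 17 July 2030).
Ethast District stays on UTC−07:00 all year.
19:15 UTC − 7h = 12:15 Ethast District.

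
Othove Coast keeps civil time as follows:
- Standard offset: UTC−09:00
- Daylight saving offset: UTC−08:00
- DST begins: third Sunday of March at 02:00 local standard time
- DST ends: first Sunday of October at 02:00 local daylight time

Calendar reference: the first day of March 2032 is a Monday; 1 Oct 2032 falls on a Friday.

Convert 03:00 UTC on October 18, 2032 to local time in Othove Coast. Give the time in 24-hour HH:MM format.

1 March 2032 is a Monday, so the first Sunday is March 7 and the third is March 21.
1 October 2032 is a Friday, so the first Sunday is October 3.
At the standard offset (UTC−09:00), 03:00 UTC − 9h = 18:00 Othove Coast standard time (rolling into the previous day, 17 October 2032).
The standard-time date in Othove Coast, October 17, 2032, does not fall between 21 March and 3 October, so daylight saving is not in effect and Othove Coast is at UTC−09:00.
03:00 UTC − 9h = 18:00 local (rolling into the previous day, 17 October 2032).

18:00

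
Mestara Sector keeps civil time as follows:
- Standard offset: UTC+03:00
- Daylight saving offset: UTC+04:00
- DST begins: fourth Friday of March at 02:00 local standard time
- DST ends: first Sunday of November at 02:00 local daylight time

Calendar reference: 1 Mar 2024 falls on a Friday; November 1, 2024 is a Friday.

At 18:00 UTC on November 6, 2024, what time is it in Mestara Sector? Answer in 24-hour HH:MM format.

1 March 2024 is a Friday, so the first Friday is March 1 and the fourth is March 22.
1 November 2024 is a Friday, so the first Sunday is November 3.
At the standard offset (UTC+03:00), 18:00 UTC + 3h = 21:00 Mestara Sector standard time.
Daylight saving runs 22 March – 3 November; the standard-time date in Mestara Sector, November 6, 2024, is outside that window, so Mestara Sector is on standard time at UTC+03:00.
18:00 UTC + 3h = 21:00 local.

21:00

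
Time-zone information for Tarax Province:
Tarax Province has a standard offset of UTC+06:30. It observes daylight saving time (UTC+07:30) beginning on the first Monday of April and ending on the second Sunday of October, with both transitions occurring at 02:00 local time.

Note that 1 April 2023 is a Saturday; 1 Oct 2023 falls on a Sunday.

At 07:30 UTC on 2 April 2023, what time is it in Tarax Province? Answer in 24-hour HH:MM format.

14:00

1 April 2023 is a Saturday, so the first Monday is April 3.
1 October 2023 is a Sunday, so the first Sunday is October 1 and the second is October 8.
At the standard offset (UTC+06:30), 07:30 UTC + 6h30m = 14:00 Tarax Province standard time.
Daylight saving runs 3 April – 8 October; the standard-time date in Tarax Province, 2 April 2023, is outside that window, so Tarax Province is on standard time at UTC+06:30.
07:30 UTC + 6h30m = 14:00 local.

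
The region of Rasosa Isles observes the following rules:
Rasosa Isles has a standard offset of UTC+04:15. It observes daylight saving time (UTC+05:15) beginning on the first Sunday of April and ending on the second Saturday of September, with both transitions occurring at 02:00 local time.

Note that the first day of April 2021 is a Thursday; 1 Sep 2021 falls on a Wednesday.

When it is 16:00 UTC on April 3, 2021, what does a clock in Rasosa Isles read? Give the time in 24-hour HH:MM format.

20:15

1 April 2021 is a Thursday, so the first Sunday is April 4.
1 September 2021 is a Wednesday, so the first Saturday is September 4 and the second is September 11.
At the standard offset (UTC+04:15), 16:00 UTC + 4h15m = 20:15 Rasosa Isles standard time.
The standard-time date in Rasosa Isles, April 3, 2021, does not fall between 4 April and 11 September, so daylight saving is not in effect and Rasosa Isles is at UTC+04:15.
16:00 UTC + 4h15m = 20:15 local.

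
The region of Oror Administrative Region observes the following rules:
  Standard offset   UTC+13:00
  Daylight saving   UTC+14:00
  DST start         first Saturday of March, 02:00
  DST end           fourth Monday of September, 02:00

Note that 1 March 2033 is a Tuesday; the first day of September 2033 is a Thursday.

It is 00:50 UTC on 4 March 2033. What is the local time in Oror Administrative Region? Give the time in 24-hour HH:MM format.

13:50

1 March 2033 is a Tuesday, so the first Saturday is March 5.
1 September 2033 is a Thursday, so the first Monday is September 5 and the fourth is September 26.
At the standard offset (UTC+13:00), 00:50 UTC + 13h = 13:50 Oror Administrative Region standard time.
Daylight saving runs 5 March – 26 September; the standard-time date in Oror Administrative Region, 4 March 2033, is outside that window, so Oror Administrative Region is on standard time at UTC+13:00.
00:50 UTC + 13h = 13:50 local.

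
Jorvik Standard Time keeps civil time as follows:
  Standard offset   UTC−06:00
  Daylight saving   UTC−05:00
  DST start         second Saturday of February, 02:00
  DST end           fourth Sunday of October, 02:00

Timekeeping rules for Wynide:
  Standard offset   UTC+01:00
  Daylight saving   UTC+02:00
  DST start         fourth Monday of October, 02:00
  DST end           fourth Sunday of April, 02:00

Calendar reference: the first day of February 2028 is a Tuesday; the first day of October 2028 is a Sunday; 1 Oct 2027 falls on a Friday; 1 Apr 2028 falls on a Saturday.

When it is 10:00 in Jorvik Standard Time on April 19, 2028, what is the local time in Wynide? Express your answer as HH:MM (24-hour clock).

1 February 2028 is a Tuesday, so the first Saturday is February 5 and the second is February 12.
1 October 2028 is a Sunday, so the first Sunday is October 1 and the fourth is October 22.
April 19, 2028 lies within the daylight-saving period (12 February – 22 October), so Jorvik Standard Time is on daylight time, UTC−05:00.
10:00 Jorvik Standard Time + 5h = 15:00 UTC.
1 October 2027 is a Friday, so the first Monday is October 4 and the fourth is October 25.
1 April 2028 is a Saturday, so the first Sunday is April 2 and the fourth is April 23.
At the standard offset (UTC+01:00), 15:00 UTC + 1h = 16:00 Wynide standard time.
The standard-time date in Wynide, April 19, 2028, falls between 25 October 2027 and 23 April 2028, so daylight saving is in effect and Wynide is at UTC+02:00.
15:00 UTC + 2h = 17:00 Wynide.

17:00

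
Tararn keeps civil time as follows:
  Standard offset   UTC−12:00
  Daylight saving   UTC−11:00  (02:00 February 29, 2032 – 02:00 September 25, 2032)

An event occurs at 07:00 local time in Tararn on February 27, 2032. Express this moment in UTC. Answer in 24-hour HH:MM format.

19:00

Daylight saving runs 29 February – 25 September; February 27, 2032 is outside that window, so Tararn is on standard time at UTC−12:00.
07:00 local + 12h = 19:00 UTC.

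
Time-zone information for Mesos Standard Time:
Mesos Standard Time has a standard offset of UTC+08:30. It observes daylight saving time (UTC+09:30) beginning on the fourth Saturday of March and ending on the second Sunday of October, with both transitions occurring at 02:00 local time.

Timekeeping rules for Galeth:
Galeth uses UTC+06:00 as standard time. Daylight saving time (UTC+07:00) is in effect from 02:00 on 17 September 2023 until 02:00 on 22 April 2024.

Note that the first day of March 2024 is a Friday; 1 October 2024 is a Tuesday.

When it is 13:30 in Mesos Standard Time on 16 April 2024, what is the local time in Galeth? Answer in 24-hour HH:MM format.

1 March 2024 is a Friday, so the first Saturday is March 2 and the fourth is March 23.
1 October 2024 is a Tuesday, so the first Sunday is October 6 and the second is October 13.
Daylight saving runs 23 March – 13 October; 16 April 2024 is inside that window, so Mesos Standard Time is at UTC+09:30.
13:30 Mesos Standard Time − 9h30m = 04:00 UTC.
At the standard offset (UTC+06:00), 04:00 UTC + 6h = 10:00 Galeth standard time.
Daylight saving runs 17 September 2023 – 22 April 2024; the standard-time date in Galeth, 16 April 2024, is inside that window, so Galeth is at UTC+07:00.
04:00 UTC + 7h = 11:00 Galeth.

11:00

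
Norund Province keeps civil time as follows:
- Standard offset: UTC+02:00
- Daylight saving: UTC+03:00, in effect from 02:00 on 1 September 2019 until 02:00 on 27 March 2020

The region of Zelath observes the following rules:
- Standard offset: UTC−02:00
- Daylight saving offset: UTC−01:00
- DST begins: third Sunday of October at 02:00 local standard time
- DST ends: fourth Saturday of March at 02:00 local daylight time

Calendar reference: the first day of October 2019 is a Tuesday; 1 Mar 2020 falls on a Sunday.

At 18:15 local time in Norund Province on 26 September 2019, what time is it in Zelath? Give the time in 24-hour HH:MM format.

13:15

26 September 2019 falls between 1 September 2019 and 27 March 2020, so daylight saving is in effect and Norund Province is at UTC+03:00.
18:15 Norund Province − 3h = 15:15 UTC.
1 October 2019 is a Tuesday, so the first Sunday is October 6 and the third is October 20.
1 March 2020 is a Sunday, so the first Saturday is March 7 and the fourth is March 28.
At the standard offset (UTC−02:00), 15:15 UTC − 2h = 13:15 Zelath standard time.
Daylight saving runs 20 October 2019 – 28 March 2020; the standard-time date in Zelath, 26 September 2019, is outside that window, so Zelath is on standard time at UTC−02:00.
15:15 UTC − 2h = 13:15 Zelath.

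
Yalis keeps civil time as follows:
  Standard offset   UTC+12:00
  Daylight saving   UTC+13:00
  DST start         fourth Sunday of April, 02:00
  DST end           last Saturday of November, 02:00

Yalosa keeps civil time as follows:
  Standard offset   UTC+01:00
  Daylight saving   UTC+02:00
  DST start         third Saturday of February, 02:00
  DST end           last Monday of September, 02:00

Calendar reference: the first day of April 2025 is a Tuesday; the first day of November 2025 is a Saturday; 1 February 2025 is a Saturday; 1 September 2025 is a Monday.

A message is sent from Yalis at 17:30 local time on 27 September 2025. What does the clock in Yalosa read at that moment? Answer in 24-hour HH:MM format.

1 April 2025 is a Tuesday, so the first Sunday is April 6 and the fourth is April 27.
1 November 2025 is a Saturday, so Saturdays fall on 1, 8, 15, 22, 29; the last is November 29.
Daylight saving runs 27 April – 29 November; 27 September 2025 is inside that window, so Yalis is at UTC+13:00.
17:30 Yalis − 13h = 04:30 UTC.
1 February 2025 is a Saturday, so the first Saturday is February 1 and the third is February 15.
1 September 2025 is a Monday, so Mondays fall on 1, 8, 15, 22, 29; the last is September 29.
At the standard offset (UTC+01:00), 04:30 UTC + 1h = 05:30 Yalosa standard time.
The standard-time date in Yalosa, 27 September 2025, lies within the daylight-saving period (15 February – 29 September), so Yalosa is on daylight time, UTC+02:00.
04:30 UTC + 2h = 06:30 Yalosa.

06:30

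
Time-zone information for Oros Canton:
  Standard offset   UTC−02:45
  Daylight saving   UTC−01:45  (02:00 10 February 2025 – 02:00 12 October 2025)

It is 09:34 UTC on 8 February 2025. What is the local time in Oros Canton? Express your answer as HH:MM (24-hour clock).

At the standard offset (UTC−02:45), 09:34 UTC − 2h45m = 06:49 Oros Canton standard time.
The standard-time date in Oros Canton, 8 February 2025, does not fall between 10 February and 12 October, so daylight saving is not in effect and Oros Canton is at UTC−02:45.
09:34 UTC − 2h45m = 06:49 local.

06:49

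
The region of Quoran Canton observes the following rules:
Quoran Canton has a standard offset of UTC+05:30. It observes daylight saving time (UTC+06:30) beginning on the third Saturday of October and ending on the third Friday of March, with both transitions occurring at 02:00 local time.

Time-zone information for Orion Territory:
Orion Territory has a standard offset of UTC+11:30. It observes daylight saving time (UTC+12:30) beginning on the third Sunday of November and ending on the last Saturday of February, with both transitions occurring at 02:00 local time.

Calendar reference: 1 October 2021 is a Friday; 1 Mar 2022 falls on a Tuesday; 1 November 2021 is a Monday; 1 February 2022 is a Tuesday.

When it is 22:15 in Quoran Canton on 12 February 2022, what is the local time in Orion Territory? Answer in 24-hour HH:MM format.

04:15

1 October 2021 is a Friday, so the first Saturday is October 2 and the third is October 16.
1 March 2022 is a Tuesday, so the first Friday is March 4 and the third is March 18.
12 February 2022 falls between 16 October 2021 and 18 March 2022, so daylight saving is in effect and Quoran Canton is at UTC+06:30.
22:15 Quoran Canton − 6h30m = 15:45 UTC.
1 November 2021 is a Monday, so the first Sunday is November 7 and the third is November 21.
1 February 2022 is a Tuesday, so Saturdays fall on 5, 12, 19, 26; the last is February 26.
At the standard offset (UTC+11:30), 15:45 UTC + 11h30m = 03:15 Orion Territory standard time (rolling into the next day, 13 February 2022).
The standard-time date in Orion Territory, 13 February 2022, falls between 21 November 2021 and 26 February 2022, so daylight saving is in effect and Orion Territory is at UTC+12:30.
15:45 UTC + 12h30m = 04:15 Orion Territory (rolling into the next day, 13 February 2022).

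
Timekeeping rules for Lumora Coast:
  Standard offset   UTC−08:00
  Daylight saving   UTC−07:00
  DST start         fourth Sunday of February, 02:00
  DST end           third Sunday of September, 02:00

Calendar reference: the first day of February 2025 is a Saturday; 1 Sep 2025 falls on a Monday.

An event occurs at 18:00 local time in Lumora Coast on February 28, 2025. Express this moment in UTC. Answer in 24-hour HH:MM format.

1 February 2025 is a Saturday, so the first Sunday is February 2 and the fourth is February 23.
1 September 2025 is a Monday, so the first Sunday is September 7 and the third is September 21.
Daylight saving runs 23 February – 21 September; February 28, 2025 is inside that window, so Lumora Coast is at UTC−07:00.
18:00 local + 7h = 01:00 UTC (rolling into the next day, 1 March 2025).

01:00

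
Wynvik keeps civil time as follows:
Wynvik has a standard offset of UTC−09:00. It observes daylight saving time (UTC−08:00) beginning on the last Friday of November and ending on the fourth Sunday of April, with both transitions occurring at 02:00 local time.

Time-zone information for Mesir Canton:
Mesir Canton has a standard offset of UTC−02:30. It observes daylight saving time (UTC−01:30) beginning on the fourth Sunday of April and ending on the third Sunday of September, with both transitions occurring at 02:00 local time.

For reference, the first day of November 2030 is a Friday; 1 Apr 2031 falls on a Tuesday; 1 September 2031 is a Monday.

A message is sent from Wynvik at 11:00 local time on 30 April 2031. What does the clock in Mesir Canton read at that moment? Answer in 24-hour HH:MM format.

1 November 2030 is a Friday, so Fridays fall on 1, 8, 15, 22, 29; the last is November 29.
1 April 2031 is a Tuesday, so the first Sunday is April 6 and the fourth is April 27.
Daylight saving runs 29 November 2030 – 27 April 2031; 30 April 2031 is outside that window, so Wynvik is on standard time at UTC−09:00.
11:00 Wynvik + 9h = 20:00 UTC.
1 April 2031 is a Tuesday, so the first Sunday is April 6 and the fourth is April 27.
1 September 2031 is a Monday, so the first Sunday is September 7 and the third is September 21.
At the standard offset (UTC−02:30), 20:00 UTC − 2h30m = 17:30 Mesir Canton standard time.
The standard-time date in Mesir Canton, 30 April 2031, lies within the daylight-saving period (27 April – 21 September), so Mesir Canton is on daylight time, UTC−01:30.
20:00 UTC − 1h30m = 18:30 Mesir Canton.

18:30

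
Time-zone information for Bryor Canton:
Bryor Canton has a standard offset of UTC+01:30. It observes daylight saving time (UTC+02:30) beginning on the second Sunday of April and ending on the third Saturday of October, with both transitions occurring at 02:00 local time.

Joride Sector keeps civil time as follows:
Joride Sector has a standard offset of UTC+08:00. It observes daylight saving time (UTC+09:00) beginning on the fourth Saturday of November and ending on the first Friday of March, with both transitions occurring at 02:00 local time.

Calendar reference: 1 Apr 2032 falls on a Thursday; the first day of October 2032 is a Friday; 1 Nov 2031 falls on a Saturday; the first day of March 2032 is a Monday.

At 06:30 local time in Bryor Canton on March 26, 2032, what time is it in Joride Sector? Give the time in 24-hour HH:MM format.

13:00

1 April 2032 is a Thursday, so the first Sunday is April 4 and the second is April 11.
1 October 2032 is a Friday, so the first Saturday is October 2 and the third is October 16.
March 26, 2032 does not fall between 11 April and 16 October, so daylight saving is not in effect and Bryor Canton is at UTC+01:30.
06:30 Bryor Canton − 1h30m = 05:00 UTC.
1 November 2031 is a Saturday, so the first Saturday is November 1 and the fourth is November 22.
1 March 2032 is a Monday, so the first Friday is March 5.
At the standard offset (UTC+08:00), 05:00 UTC + 8h = 13:00 Joride Sector standard time.
Daylight saving runs 22 November 2031 – 5 March 2032; the standard-time date in Joride Sector, March 26, 2032, is outside that window, so Joride Sector is on standard time at UTC+08:00.
05:00 UTC + 8h = 13:00 Joride Sector.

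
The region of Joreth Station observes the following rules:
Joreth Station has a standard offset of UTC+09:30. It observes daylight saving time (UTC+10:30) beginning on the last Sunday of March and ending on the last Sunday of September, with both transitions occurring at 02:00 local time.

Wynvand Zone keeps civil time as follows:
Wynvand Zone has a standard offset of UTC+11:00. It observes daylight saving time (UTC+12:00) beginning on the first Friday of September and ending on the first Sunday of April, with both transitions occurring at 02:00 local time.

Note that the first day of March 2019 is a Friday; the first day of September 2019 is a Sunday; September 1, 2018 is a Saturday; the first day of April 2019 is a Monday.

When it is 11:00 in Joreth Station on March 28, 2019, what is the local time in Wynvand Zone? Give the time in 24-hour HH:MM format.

1 March 2019 is a Friday, so Sundays fall on 3, 10, 17, 24, 31; the last is March 31.
1 September 2019 is a Sunday, so Sundays fall on 1, 8, 15, 22, 29; the last is September 29.
March 28, 2019 does not fall between 31 March and 29 September, so daylight saving is not in effect and Joreth Station is at UTC+09:30.
11:00 Joreth Station − 9h30m = 01:30 UTC.
1 September 2018 is a Saturday, so the first Friday is September 7.
1 April 2019 is a Monday, so the first Sunday is April 7.
At the standard offset (UTC+11:00), 01:30 UTC + 11h = 12:30 Wynvand Zone standard time.
The standard-time date in Wynvand Zone, March 28, 2019, falls between 7 September 2018 and 7 April 2019, so daylight saving is in effect and Wynvand Zone is at UTC+12:00.
01:30 UTC + 12h = 13:30 Wynvand Zone.

13:30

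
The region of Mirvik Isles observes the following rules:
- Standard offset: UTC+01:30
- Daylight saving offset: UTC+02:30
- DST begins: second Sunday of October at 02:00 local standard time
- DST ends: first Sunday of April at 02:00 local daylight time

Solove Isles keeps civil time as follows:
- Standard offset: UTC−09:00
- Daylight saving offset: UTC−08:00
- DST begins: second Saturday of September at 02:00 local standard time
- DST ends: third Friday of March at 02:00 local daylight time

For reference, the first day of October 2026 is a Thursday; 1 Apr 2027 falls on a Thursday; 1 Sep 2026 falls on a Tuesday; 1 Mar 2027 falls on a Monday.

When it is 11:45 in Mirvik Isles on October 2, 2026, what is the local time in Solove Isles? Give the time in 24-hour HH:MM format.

1 October 2026 is a Thursday, so the first Sunday is October 4 and the second is October 11.
1 April 2027 is a Thursday, so the first Sunday is April 4.
Daylight saving runs 11 October 2026 – 4 April 2027; October 2, 2026 is outside that window, so Mirvik Isles is on standard time at UTC+01:30.
11:45 Mirvik Isles − 1h30m = 10:15 UTC.
1 September 2026 is a Tuesday, so the first Saturday is September 5 and the second is September 12.
1 March 2027 is a Monday, so the first Friday is March 5 and the third is March 19.
At the standard offset (UTC−09:00), 10:15 UTC − 9h = 01:15 Solove Isles standard time.
The standard-time date in Solove Isles, October 2, 2026, falls between 12 September 2026 and 19 March 2027, so daylight saving is in effect and Solove Isles is at UTC−08:00.
10:15 UTC − 8h = 02:15 Solove Isles.

02:15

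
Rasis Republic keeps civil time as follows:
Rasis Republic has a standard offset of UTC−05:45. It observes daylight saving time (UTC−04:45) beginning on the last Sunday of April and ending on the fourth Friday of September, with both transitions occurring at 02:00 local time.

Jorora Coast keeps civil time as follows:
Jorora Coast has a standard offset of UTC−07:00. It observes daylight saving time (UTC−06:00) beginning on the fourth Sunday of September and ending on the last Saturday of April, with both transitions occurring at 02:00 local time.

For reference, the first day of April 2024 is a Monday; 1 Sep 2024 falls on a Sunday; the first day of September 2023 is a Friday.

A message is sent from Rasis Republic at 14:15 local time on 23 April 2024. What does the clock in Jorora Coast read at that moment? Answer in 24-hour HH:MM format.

14:00

1 April 2024 is a Monday, so Sundays fall on 7, 14, 21, 28; the last is April 28.
1 September 2024 is a Sunday, so the first Friday is September 6 and the fourth is September 27.
Daylight saving runs 28 April – 27 September; 23 April 2024 is outside that window, so Rasis Republic is on standard time at UTC−05:45.
14:15 Rasis Republic + 5h45m = 20:00 UTC.
1 September 2023 is a Friday, so the first Sunday is September 3 and the fourth is September 24.
1 April 2024 is a Monday, so Saturdays fall on 6, 13, 20, 27; the last is April 27.
At the standard offset (UTC−07:00), 20:00 UTC − 7h = 13:00 Jorora Coast standard time.
The standard-time date in Jorora Coast, 23 April 2024, lies within the daylight-saving period (24 September 2023 – 27 April 2024), so Jorora Coast is on daylight time, UTC−06:00.
20:00 UTC − 6h = 14:00 Jorora Coast.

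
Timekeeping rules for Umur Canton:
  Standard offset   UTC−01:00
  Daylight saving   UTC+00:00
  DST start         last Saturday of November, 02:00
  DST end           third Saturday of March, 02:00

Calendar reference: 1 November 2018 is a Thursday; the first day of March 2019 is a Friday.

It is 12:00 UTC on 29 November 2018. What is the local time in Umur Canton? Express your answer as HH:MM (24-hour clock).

1 November 2018 is a Thursday, so Saturdays fall on 3, 10, 17, 24; the last is November 24.
1 March 2019 is a Friday, so the first Saturday is March 2 and the third is March 16.
At the standard offset (UTC−01:00), 12:00 UTC − 1h = 11:00 Umur Canton standard time.
Daylight saving runs 24 November 2018 – 16 March 2019; the standard-time date in Umur Canton, 29 November 2018, is inside that window, so Umur Canton is at UTC+00:00.
12:00 UTC + 0h = 12:00 local.

12:00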